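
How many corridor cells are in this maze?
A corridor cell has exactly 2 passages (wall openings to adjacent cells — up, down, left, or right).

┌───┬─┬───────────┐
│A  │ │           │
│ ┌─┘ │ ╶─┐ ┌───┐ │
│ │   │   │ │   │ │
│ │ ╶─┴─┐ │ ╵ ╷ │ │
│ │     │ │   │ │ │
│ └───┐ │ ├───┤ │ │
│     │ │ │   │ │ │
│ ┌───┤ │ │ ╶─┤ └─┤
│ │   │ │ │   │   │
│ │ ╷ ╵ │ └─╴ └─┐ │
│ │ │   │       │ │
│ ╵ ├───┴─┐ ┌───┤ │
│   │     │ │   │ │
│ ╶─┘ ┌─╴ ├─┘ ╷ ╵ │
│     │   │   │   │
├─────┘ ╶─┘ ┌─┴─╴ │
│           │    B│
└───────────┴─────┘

Counting cells with exactly 2 passages:
Total corridor cells: 65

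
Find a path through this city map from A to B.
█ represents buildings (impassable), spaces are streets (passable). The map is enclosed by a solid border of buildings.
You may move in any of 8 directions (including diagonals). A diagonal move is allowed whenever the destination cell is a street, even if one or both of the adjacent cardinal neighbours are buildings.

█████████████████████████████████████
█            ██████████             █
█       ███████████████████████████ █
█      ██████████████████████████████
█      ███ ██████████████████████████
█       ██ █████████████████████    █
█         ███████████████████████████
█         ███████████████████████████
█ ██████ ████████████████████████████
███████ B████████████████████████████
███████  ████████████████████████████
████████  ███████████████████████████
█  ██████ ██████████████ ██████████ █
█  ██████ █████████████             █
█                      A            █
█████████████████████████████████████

Finding the shortest path from A to B:
Movement: 8-directional
Path length: 18 steps
Directions: left → left → left → left → left → left → left → left → left → left → left → left → left → up-left → up → up → up-left → up

Solution:

█████████████████████████████████████
█            ██████████             █
█       ███████████████████████████ █
█      ██████████████████████████████
█      ███ ██████████████████████████
█       ██ █████████████████████    █
█         ███████████████████████████
█         ███████████████████████████
█ ██████ ████████████████████████████
███████ B████████████████████████████
███████ ↑████████████████████████████
████████ ↖███████████████████████████
█  ██████↑██████████████ ██████████ █
█  ██████↑█████████████             █
█         ↖←←←←←←←←←←←←A            █
█████████████████████████████████████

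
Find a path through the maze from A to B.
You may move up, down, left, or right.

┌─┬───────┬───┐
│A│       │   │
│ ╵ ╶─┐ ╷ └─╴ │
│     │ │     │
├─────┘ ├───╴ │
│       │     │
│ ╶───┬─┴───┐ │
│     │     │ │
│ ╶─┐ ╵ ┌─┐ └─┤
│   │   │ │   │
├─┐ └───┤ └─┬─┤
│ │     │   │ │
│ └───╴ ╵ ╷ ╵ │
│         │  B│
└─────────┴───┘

Finding the shortest path through the maze:
Path length: 22 steps
Directions: down → right → up → right → right → down → down → left → left → left → down → down → right → down → right → right → down → right → up → right → down → right

Solution:

┌─┬───────┬───┐
│A│↱ → ↓  │   │
│ ╵ ╶─┐ ╷ └─╴ │
│↳ ↑  │↓│     │
├─────┘ ├───╴ │
│↓ ← ← ↲│     │
│ ╶───┬─┴───┐ │
│↓    │     │ │
│ ╶─┐ ╵ ┌─┐ └─┤
│↳ ↓│   │ │   │
├─┐ └───┤ └─┬─┤
│ │↳ → ↓│↱ ↓│ │
│ └───╴ ╵ ╷ ╵ │
│      ↳ ↑│↳ B│
└─────────┴───┘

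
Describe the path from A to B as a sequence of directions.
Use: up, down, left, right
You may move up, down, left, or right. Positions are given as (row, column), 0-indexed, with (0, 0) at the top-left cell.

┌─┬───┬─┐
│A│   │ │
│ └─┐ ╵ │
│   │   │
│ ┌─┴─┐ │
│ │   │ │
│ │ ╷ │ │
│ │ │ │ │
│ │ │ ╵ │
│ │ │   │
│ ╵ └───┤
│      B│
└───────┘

Finding the path and converting it to directions:
Path through cells: (0,0) → (1,0) → (2,0) → (3,0) → (4,0) → (5,0) → (5,1) → (5,2) → (5,3)
Directions: down, down, down, down, down, right, right, right

Solution:

┌─┬───┬─┐
│A│   │ │
│ └─┐ ╵ │
│↓  │   │
│ ┌─┴─┐ │
│↓│   │ │
│ │ ╷ │ │
│↓│ │ │ │
│ │ │ ╵ │
│↓│ │   │
│ ╵ └───┤
│↳ → → B│
└───────┘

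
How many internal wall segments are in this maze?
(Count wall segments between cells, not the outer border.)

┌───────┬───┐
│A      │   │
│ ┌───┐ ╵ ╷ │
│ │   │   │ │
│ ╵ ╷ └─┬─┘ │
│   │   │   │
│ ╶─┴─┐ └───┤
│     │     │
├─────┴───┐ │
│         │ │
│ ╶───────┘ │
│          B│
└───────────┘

Counting internal wall segments:
Total internal walls: 25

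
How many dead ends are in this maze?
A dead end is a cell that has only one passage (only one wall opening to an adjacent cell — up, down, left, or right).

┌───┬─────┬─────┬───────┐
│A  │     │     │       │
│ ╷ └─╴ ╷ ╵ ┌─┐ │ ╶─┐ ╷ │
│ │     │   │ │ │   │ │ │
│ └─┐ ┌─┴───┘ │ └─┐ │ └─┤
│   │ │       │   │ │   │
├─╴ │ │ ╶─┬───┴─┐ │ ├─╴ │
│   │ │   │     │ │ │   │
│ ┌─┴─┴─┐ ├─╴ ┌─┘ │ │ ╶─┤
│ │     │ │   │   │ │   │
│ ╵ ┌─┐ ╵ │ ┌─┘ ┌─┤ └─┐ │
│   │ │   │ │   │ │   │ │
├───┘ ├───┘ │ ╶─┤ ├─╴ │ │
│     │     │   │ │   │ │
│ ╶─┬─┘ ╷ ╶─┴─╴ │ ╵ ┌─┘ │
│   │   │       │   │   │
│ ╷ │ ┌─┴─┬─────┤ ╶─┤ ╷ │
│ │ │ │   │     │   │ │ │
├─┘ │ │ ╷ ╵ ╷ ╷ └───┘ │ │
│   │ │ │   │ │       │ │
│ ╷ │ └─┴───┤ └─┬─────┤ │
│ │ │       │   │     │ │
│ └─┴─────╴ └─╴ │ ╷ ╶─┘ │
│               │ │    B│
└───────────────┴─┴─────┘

Checking each cell for number of passages:

Dead ends found at positions:
  (0, 2)
  (1, 6)
  (1, 11)
  (3, 2)
  (3, 5)
  (3, 7)
  (5, 2)
  (5, 8)
  (8, 0)
  (8, 9)
  (9, 3)
  (10, 1)
  (10, 10)
  (11, 8)
Total dead ends: 14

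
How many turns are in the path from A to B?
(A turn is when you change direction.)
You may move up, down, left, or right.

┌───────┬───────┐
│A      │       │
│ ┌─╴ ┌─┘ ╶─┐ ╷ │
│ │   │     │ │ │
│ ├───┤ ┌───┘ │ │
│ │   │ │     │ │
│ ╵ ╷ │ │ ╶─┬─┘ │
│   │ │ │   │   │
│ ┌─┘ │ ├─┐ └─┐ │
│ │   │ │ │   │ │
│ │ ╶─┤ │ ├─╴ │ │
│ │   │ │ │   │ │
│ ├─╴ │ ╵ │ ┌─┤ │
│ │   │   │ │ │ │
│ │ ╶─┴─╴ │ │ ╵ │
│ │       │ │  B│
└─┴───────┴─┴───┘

Directions: down, down, down, right, up, right, down, down, left, down, right, down, left, down, right, right, right, up, left, up, up, up, up, up, right, up, right, right, right, down, down, down, down, down, down, down
Number of turns: 18

Solution:

┌───────┬───────┐
│A      │↱ → → ↓│
│ ┌─╴ ┌─┘ ╶─┐ ╷ │
│↓│   │↱ ↑  │ │↓│
│ ├───┤ ┌───┘ │ │
│↓│↱ ↓│↑│     │↓│
│ ╵ ╷ │ │ ╶─┬─┘ │
│↳ ↑│↓│↑│   │  ↓│
│ ┌─┘ │ ├─┐ └─┐ │
│ │↓ ↲│↑│ │   │↓│
│ │ ╶─┤ │ ├─╴ │ │
│ │↳ ↓│↑│ │   │↓│
│ ├─╴ │ ╵ │ ┌─┤ │
│ │↓ ↲│↑ ↰│ │ │↓│
│ │ ╶─┴─╴ │ │ ╵ │
│ │↳ → → ↑│ │  B│
└─┴───────┴─┴───┘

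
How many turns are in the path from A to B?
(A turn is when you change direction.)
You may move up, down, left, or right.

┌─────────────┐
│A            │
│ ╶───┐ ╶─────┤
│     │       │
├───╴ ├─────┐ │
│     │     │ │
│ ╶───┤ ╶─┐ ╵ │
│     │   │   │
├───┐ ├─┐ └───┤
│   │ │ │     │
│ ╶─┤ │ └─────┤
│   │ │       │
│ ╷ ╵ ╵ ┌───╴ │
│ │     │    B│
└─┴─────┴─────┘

Directions: down, right, right, down, left, left, down, right, right, down, down, down, right, up, right, right, right, down
Number of turns: 10

Solution:

┌─────────────┐
│A            │
│ ╶───┐ ╶─────┤
│↳ → ↓│       │
├───╴ ├─────┐ │
│↓ ← ↲│     │ │
│ ╶───┤ ╶─┐ ╵ │
│↳ → ↓│   │   │
├───┐ ├─┐ └───┤
│   │↓│ │     │
│ ╶─┤ │ └─────┤
│   │↓│↱ → → ↓│
│ ╷ ╵ ╵ ┌───╴ │
│ │  ↳ ↑│    B│
└─┴─────┴─────┘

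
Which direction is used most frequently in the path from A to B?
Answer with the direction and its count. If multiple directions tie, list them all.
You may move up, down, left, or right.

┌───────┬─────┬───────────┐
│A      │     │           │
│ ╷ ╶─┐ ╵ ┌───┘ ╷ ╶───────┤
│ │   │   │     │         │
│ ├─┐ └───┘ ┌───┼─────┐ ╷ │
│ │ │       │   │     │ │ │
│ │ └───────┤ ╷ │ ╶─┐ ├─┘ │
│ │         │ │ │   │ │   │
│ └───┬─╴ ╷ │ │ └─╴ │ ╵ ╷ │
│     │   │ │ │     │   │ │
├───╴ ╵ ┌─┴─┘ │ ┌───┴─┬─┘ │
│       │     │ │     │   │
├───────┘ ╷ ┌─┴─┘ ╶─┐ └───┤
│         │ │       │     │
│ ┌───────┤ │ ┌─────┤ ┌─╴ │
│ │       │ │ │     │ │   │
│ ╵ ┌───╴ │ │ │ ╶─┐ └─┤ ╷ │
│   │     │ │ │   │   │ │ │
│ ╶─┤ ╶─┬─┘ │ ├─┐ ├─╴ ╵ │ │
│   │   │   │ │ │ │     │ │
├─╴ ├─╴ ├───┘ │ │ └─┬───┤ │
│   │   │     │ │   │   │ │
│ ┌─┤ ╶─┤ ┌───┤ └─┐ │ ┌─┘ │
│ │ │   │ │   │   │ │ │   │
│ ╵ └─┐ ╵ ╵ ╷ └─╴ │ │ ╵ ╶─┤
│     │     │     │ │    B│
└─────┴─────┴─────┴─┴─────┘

Directions: right, down, right, down, right, right, right, up, right, right, up, right, down, right, right, right, right, down, down, left, down, left, up, up, left, left, down, right, down, left, left, up, up, left, down, down, down, left, left, down, left, left, left, left, down, down, right, up, right, right, right, down, left, left, down, right, down, left, down, right, down, right, up, up, right, right, up, up, up, up, right, right, up, right, right, down, right, right, down, down, down, down, down, left, down, right
Counts: {'right': 29, 'down': 26, 'up': 14, 'left': 17}
Most common: right (29 times)

Solution:

┌───────┬─────┬───────────┐
│A ↓    │     │↱ ↓        │
│ ╷ ╶─┐ ╵ ┌───┘ ╷ ╶───────┤
│ │↳ ↓│   │↱ → ↑│↳ → → → ↓│
│ ├─┐ └───┘ ┌───┼─────┐ ╷ │
│ │ │↳ → → ↑│↓ ↰│↓ ← ↰│ │↓│
│ │ └───────┤ ╷ │ ╶─┐ ├─┘ │
│ │         │↓│↑│↳ ↓│↑│↓ ↲│
│ └───┬─╴ ╷ │ │ └─╴ │ ╵ ╷ │
│     │   │ │↓│↑ ← ↲│↑ ↲│ │
├───╴ ╵ ┌─┴─┘ │ ┌───┴─┬─┘ │
│       │↓ ← ↲│ │↱ → ↓│   │
├───────┘ ╷ ┌─┴─┘ ╶─┐ └───┤
│↓ ← ← ← ↲│ │↱ → ↑  │↳ → ↓│
│ ┌───────┤ │ ┌─────┤ ┌─╴ │
│↓│↱ → → ↓│ │↑│     │ │  ↓│
│ ╵ ┌───╴ │ │ │ ╶─┐ └─┤ ╷ │
│↳ ↑│↓ ← ↲│ │↑│   │   │ │↓│
│ ╶─┤ ╶─┬─┘ │ ├─┐ ├─╴ ╵ │ │
│   │↳ ↓│   │↑│ │ │     │↓│
├─╴ ├─╴ ├───┘ │ │ └─┬───┤ │
│   │↓ ↲│↱ → ↑│ │   │   │↓│
│ ┌─┤ ╶─┤ ┌───┤ └─┐ │ ┌─┘ │
│ │ │↳ ↓│↑│   │   │ │ │↓ ↲│
│ ╵ └─┐ ╵ ╵ ╷ └─╴ │ │ ╵ ╶─┤
│     │↳ ↑  │     │ │  ↳ B│
└─────┴─────┴─────┴─┴─────┘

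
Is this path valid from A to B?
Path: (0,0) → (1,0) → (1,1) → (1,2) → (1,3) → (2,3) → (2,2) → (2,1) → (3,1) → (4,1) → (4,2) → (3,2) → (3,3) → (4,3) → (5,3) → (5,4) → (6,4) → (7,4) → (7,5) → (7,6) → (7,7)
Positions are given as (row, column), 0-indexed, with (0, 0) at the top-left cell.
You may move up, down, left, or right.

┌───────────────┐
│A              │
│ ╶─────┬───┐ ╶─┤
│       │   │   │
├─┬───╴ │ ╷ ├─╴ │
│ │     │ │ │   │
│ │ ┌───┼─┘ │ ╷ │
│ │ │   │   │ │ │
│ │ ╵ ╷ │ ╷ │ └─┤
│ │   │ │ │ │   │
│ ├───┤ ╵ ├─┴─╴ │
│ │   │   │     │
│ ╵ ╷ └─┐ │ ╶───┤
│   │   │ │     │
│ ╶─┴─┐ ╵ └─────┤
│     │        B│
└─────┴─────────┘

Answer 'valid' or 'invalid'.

Checking path validity:
Result: All consecutive moves are passable.

valid

Correct solution:

┌───────────────┐
│A              │
│ ╶─────┬───┐ ╶─┤
│↳ → → ↓│   │   │
├─┬───╴ │ ╷ ├─╴ │
│ │↓ ← ↲│ │ │   │
│ │ ┌───┼─┘ │ ╷ │
│ │↓│↱ ↓│   │ │ │
│ │ ╵ ╷ │ ╷ │ └─┤
│ │↳ ↑│↓│ │ │   │
│ ├───┤ ╵ ├─┴─╴ │
│ │   │↳ ↓│     │
│ ╵ ╷ └─┐ │ ╶───┤
│   │   │↓│     │
│ ╶─┴─┐ ╵ └─────┤
│     │  ↳ → → B│
└─────┴─────────┘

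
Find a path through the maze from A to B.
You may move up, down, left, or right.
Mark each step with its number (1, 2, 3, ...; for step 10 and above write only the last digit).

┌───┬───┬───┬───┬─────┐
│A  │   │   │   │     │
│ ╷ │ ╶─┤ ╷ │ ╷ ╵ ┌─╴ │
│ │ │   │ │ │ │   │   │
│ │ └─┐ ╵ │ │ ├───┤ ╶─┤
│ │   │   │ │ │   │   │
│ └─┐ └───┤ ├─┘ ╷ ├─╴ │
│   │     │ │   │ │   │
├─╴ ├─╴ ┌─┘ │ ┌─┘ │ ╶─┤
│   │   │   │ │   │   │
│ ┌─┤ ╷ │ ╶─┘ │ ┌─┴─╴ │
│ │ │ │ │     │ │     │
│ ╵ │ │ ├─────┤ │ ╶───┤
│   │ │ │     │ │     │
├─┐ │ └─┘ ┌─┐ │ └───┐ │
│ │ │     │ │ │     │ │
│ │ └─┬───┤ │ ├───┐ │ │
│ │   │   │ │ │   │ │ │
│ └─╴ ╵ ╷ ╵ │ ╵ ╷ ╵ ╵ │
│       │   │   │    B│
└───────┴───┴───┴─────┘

Finding the shortest path through the maze:
Path length: 25 steps
Directions: right → down → down → right → down → right → down → left → down → down → down → right → right → up → right → right → down → down → down → right → up → right → down → right → right

Solution:

┌───┬───┬───┬───┬─────┐
│A 1│   │   │   │     │
│ ╷ │ ╶─┤ ╷ │ ╷ ╵ ┌─╴ │
│ │2│   │ │ │ │   │   │
│ │ └─┐ ╵ │ │ ├───┤ ╶─┤
│ │3 4│   │ │ │   │   │
│ └─┐ └───┤ ├─┘ ╷ ├─╴ │
│   │5 6  │ │   │ │   │
├─╴ ├─╴ ┌─┘ │ ┌─┘ │ ╶─┤
│   │8 7│   │ │   │   │
│ ┌─┤ ╷ │ ╶─┘ │ ┌─┴─╴ │
│ │ │9│ │     │ │     │
│ ╵ │ │ ├─────┤ │ ╶───┤
│   │0│ │4 5 6│ │     │
├─┐ │ └─┘ ┌─┐ │ └───┐ │
│ │ │1 2 3│ │7│     │ │
│ │ └─┬───┤ │ ├───┐ │ │
│ │   │   │ │8│1 2│ │ │
│ └─╴ ╵ ╷ ╵ │ ╵ ╷ ╵ ╵ │
│       │   │9 0│3 4 B│
└───────┴───┴───┴─────┘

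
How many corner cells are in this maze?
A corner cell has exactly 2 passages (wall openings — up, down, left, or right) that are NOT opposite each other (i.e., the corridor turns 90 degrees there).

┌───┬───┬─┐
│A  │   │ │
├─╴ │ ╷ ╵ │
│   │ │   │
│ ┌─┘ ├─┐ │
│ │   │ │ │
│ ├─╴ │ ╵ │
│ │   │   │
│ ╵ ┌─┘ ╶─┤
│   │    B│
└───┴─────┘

Counting corner cells (2 non-opposite passages):
Total corners: 11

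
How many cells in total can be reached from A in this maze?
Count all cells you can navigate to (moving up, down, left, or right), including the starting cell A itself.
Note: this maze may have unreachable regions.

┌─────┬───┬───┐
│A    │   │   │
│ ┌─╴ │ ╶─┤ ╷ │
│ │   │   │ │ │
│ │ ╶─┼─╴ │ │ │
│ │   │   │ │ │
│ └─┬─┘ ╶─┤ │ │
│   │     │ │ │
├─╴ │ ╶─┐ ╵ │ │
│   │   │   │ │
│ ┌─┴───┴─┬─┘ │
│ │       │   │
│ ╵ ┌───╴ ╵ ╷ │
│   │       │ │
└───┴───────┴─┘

Using BFS/flood-fill to find all reachable cells from A:
Maze size: 7 × 7 = 49 total cells
All cells are reachable — the maze is fully connected.
Reachable cells: 49

Reachable region (· marks reachable cells):

┌─────┬───┬───┐
│A · ·│· ·│· ·│
│ ┌─╴ │ ╶─┤ ╷ │
│·│· ·│· ·│·│·│
│ │ ╶─┼─╴ │ │ │
│·│· ·│· ·│·│·│
│ └─┬─┘ ╶─┤ │ │
│· ·│· · ·│·│·│
├─╴ │ ╶─┐ ╵ │ │
│· ·│· ·│· ·│·│
│ ┌─┴───┴─┬─┘ │
│·│· · · ·│· ·│
│ ╵ ┌───╴ ╵ ╷ │
│· ·│· · · ·│·│
└───┴───────┴─┘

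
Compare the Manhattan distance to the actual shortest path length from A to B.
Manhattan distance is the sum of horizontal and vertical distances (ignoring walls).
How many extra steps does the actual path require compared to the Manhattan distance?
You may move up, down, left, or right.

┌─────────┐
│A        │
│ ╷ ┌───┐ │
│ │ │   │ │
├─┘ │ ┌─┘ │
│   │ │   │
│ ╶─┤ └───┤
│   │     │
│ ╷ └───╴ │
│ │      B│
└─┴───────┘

Manhattan distance: |4 - 0| + |4 - 0| = 8
Actual path length: 10
Extra steps: 10 - 8 = 2

Solution:

┌─────────┐
│A ↓      │
│ ╷ ┌───┐ │
│ │↓│   │ │
├─┘ │ ┌─┘ │
│↓ ↲│ │   │
│ ╶─┤ └───┤
│↳ ↓│     │
│ ╷ └───╴ │
│ │↳ → → B│
└─┴───────┘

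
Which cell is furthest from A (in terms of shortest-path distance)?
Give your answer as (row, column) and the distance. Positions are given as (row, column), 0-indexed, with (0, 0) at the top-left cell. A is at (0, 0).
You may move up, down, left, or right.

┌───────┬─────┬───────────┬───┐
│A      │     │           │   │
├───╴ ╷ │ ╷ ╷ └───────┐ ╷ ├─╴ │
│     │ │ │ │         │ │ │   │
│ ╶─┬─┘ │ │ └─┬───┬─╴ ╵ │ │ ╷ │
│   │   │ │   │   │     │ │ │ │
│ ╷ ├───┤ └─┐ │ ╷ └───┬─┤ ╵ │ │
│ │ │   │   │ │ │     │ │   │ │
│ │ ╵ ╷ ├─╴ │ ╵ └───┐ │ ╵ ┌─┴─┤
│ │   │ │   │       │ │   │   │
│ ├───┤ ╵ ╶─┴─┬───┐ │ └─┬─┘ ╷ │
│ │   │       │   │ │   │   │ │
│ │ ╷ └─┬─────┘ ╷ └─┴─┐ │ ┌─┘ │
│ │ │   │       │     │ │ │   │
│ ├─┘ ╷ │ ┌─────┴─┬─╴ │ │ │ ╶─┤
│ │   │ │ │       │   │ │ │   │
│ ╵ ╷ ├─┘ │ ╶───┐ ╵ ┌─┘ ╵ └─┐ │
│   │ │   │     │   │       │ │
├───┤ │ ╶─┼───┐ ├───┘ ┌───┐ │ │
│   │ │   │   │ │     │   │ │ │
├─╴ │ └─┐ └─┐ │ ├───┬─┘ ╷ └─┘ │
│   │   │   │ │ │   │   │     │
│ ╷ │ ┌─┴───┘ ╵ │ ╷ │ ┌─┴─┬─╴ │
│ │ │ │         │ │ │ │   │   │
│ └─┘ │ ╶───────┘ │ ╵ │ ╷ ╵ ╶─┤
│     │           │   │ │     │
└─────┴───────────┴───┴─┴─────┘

Computing BFS distances from A to all cells:
Furthest cell: (10, 5)
Distance: 109 steps

Path from A to the furthest cell:

┌───────┬─────┬───────────┬───┐
│A → ↓  │↱ ↓  │           │   │
├───╴ ╷ │ ╷ ╷ └───────┐ ╷ ├─╴ │
│↓ ← ↲│ │↑│↓│         │ │ │   │
│ ╶─┬─┘ │ │ └─┬───┬─╴ ╵ │ │ ╷ │
│↳ ↓│   │↑│↳ ↓│↱ ↓│     │ │ │ │
│ ╷ ├───┤ └─┐ │ ╷ └───┬─┤ ╵ │ │
│ │↓│↱ ↓│↑ ↰│↓│↑│↳ → ↓│ │   │ │
│ │ ╵ ╷ ├─╴ │ ╵ └───┐ │ ╵ ┌─┴─┤
│ │↳ ↑│↓│↱ ↑│↳ ↑    │↓│   │↱ ↓│
│ ├───┤ ╵ ╶─┴─┬───┐ │ └─┬─┘ ╷ │
│ │   │↳ ↑    │↓ ↰│ │↳ ↓│↱ ↑│↓│
│ │ ╷ └─┬─────┘ ╷ └─┴─┐ │ ┌─┘ │
│ │ │   │↓ ← ← ↲│↑ ← ↰│↓│↑│↓ ↲│
│ ├─┘ ╷ │ ┌─────┴─┬─╴ │ │ │ ╶─┤
│ │   │ │↓│↱ → → ↓│↱ ↑│↓│↑│↳ ↓│
│ ╵ ╷ ├─┘ │ ╶───┐ ╵ ┌─┘ ╵ └─┐ │
│   │ │↓ ↲│↑ ← ↰│↳ ↑│  ↳ ↑  │↓│
├───┤ │ ╶─┼───┐ ├───┘ ┌───┐ │ │
│   │ │↳ ↓│   │↑│     │↓ ↰│ │↓│
├─╴ │ └─┐ └─┐ │ ├───┬─┘ ╷ └─┘ │
│   │   │↳ B│ │↑│↓ ↰│↓ ↲│↑ ← ↲│
│ ╷ │ ┌─┴───┘ ╵ │ ╷ │ ┌─┴─┬─╴ │
│ │ │ │↱ → → → ↑│↓│↑│↓│   │   │
│ └─┘ │ ╶───────┘ │ ╵ │ ╷ ╵ ╶─┤
│     │↑ ← ← ← ← ↲│↑ ↲│ │     │
└─────┴───────────┴───┴─┴─────┘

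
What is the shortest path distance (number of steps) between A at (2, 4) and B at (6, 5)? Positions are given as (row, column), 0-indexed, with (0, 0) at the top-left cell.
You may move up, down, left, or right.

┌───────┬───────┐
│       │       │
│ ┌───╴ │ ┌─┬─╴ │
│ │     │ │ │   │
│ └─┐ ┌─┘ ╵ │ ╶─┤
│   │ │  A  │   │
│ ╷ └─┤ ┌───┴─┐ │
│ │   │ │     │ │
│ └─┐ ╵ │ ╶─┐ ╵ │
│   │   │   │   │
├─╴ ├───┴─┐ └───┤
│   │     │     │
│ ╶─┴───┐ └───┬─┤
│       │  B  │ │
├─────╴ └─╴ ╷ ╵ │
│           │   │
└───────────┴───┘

Finding path from (2, 4) to (6, 5):
Path: (2,4) → (2,3) → (3,3) → (4,3) → (4,2) → (3,2) → (3,1) → (2,1) → (2,0) → (3,0) → (4,0) → (4,1) → (5,1) → (5,0) → (6,0) → (6,1) → (6,2) → (6,3) → (7,3) → (7,4) → (7,5) → (6,5)
Distance: 21 steps

Solution:

┌───────┬───────┐
│       │       │
│ ┌───╴ │ ┌─┬─╴ │
│ │     │ │ │   │
│ └─┐ ┌─┘ ╵ │ ╶─┤
│↓ ↰│ │↓ A  │   │
│ ╷ └─┤ ┌───┴─┐ │
│↓│↑ ↰│↓│     │ │
│ └─┐ ╵ │ ╶─┐ ╵ │
│↳ ↓│↑ ↲│   │   │
├─╴ ├───┴─┐ └───┤
│↓ ↲│     │     │
│ ╶─┴───┐ └───┬─┤
│↳ → → ↓│  B  │ │
├─────╴ └─╴ ╷ ╵ │
│      ↳ → ↑│   │
└───────────┴───┘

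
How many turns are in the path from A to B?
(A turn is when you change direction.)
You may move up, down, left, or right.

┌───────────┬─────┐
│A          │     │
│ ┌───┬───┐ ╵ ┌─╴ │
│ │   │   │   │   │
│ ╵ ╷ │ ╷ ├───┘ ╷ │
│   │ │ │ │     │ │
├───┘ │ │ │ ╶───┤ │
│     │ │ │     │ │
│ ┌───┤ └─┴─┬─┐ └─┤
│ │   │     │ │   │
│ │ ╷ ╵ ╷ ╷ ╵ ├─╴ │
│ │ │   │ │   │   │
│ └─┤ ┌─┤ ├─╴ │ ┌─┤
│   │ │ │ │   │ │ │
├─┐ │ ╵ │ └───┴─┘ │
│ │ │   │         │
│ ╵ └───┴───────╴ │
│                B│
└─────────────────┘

Directions: down, down, right, up, right, down, down, left, left, down, down, down, right, down, down, right, right, right, right, right, right, right
Number of turns: 9

Solution:

┌───────────┬─────┐
│A          │     │
│ ┌───┬───┐ ╵ ┌─╴ │
│↓│↱ ↓│   │   │   │
│ ╵ ╷ │ ╷ ├───┘ ╷ │
│↳ ↑│↓│ │ │     │ │
├───┘ │ │ │ ╶───┤ │
│↓ ← ↲│ │ │     │ │
│ ┌───┤ └─┴─┬─┐ └─┤
│↓│   │     │ │   │
│ │ ╷ ╵ ╷ ╷ ╵ ├─╴ │
│↓│ │   │ │   │   │
│ └─┤ ┌─┤ ├─╴ │ ┌─┤
│↳ ↓│ │ │ │   │ │ │
├─┐ │ ╵ │ └───┴─┘ │
│ │↓│   │         │
│ ╵ └───┴───────╴ │
│  ↳ → → → → → → B│
└─────────────────┘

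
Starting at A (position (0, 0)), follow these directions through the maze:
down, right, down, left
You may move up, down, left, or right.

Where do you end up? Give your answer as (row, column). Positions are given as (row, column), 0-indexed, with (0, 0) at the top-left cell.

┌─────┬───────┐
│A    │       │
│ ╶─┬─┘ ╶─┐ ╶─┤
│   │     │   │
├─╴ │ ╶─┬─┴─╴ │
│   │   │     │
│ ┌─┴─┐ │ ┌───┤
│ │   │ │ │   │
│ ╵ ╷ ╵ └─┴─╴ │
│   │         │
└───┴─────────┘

Following directions step by step:
Start: (0, 0)
  down: (0, 0) → (1, 0)
  right: (1, 0) → (1, 1)
  down: (1, 1) → (2, 1)
  left: (2, 1) → (2, 0)
Final position: (2, 0)

Path taken:

┌─────┬───────┐
│A    │       │
│ ╶─┬─┘ ╶─┐ ╶─┤
│↳ ↓│     │   │
├─╴ │ ╶─┬─┴─╴ │
│B ↲│   │     │
│ ┌─┴─┐ │ ┌───┤
│ │   │ │ │   │
│ ╵ ╷ ╵ └─┴─╴ │
│   │         │
└───┴─────────┘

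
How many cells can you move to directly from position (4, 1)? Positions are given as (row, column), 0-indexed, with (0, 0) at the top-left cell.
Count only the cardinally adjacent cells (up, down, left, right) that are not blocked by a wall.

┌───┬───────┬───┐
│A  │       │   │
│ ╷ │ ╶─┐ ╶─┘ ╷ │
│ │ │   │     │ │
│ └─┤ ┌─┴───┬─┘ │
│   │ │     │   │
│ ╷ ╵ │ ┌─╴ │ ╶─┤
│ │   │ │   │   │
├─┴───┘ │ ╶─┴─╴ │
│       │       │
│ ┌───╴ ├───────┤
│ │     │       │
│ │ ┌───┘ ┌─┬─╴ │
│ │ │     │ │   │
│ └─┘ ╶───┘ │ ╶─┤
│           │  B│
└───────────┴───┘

Checking passable neighbors of (4, 1):
Neighbors: (4, 0), (4, 2)
Count: 2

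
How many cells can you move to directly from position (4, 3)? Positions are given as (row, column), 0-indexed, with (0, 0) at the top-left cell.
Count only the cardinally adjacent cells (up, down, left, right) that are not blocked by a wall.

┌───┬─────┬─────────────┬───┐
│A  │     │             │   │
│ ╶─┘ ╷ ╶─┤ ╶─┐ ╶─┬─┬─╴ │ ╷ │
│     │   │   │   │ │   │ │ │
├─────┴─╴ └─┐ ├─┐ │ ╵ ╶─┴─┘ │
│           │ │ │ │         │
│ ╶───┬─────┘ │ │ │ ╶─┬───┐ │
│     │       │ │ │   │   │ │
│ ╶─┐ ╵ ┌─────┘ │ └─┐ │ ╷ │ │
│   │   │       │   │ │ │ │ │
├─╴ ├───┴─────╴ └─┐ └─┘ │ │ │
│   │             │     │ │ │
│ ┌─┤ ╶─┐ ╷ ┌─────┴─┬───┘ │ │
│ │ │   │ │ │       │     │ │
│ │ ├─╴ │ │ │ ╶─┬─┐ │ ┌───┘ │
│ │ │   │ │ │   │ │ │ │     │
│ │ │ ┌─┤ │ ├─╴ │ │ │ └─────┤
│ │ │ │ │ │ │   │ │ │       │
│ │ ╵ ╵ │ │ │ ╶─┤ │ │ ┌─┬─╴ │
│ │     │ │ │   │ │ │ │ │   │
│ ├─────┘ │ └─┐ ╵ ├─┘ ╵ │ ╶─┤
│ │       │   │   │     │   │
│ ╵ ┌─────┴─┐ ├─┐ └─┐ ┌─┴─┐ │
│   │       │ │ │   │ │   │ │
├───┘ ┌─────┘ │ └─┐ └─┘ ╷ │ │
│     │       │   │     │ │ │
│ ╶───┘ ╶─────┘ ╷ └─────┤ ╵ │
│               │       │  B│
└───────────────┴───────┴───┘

Checking passable neighbors of (4, 3):
Neighbors: (3, 3), (4, 2)
Count: 2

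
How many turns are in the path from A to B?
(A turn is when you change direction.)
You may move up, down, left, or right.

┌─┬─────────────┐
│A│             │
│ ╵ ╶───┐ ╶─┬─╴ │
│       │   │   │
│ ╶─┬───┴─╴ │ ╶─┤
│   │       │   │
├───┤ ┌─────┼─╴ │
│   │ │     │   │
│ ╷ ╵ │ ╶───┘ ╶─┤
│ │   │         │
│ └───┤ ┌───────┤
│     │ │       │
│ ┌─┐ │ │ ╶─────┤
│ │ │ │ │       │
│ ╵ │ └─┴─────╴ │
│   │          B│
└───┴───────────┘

Directions: down, right, up, right, right, right, down, right, down, left, left, left, down, down, left, up, left, down, down, right, right, down, down, right, right, right, right, right
Number of turns: 15

Solution:

┌─┬─────────────┐
│A│↱ → → ↓      │
│ ╵ ╶───┐ ╶─┬─╴ │
│↳ ↑    │↳ ↓│   │
│ ╶─┬───┴─╴ │ ╶─┤
│   │↓ ← ← ↲│   │
├───┤ ┌─────┼─╴ │
│↓ ↰│↓│     │   │
│ ╷ ╵ │ ╶───┘ ╶─┤
│↓│↑ ↲│         │
│ └───┤ ┌───────┤
│↳ → ↓│ │       │
│ ┌─┐ │ │ ╶─────┤
│ │ │↓│ │       │
│ ╵ │ └─┴─────╴ │
│   │↳ → → → → B│
└───┴───────────┘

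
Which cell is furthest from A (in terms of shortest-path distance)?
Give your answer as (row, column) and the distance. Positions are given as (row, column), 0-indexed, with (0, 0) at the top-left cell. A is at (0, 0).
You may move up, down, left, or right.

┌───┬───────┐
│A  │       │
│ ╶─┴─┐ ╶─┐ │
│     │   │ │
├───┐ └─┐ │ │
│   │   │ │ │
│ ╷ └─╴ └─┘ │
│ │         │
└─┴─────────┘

Computing BFS distances from A to all cells:
Furthest cell: (2, 4)
Distance: 16 steps

Path from A to the furthest cell:

┌───┬───────┐
│A  │  ↓ ← ↰│
│ ╶─┴─┐ ╶─┐ │
│↳ → ↓│↳ ↓│↑│
├───┐ └─┐ │ │
│   │↳ ↓│B│↑│
│ ╷ └─╴ └─┘ │
│ │    ↳ → ↑│
└─┴─────────┘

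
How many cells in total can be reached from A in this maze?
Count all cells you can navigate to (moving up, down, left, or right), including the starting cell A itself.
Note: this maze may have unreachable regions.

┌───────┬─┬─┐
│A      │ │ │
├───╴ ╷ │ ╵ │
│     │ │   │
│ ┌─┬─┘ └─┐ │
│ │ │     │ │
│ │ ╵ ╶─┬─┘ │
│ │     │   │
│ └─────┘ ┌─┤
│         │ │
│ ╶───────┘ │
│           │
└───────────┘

Using BFS/flood-fill to find all reachable cells from A:
Maze size: 6 × 6 = 36 total cells
All cells are reachable — the maze is fully connected.
Reachable cells: 36

Reachable region (· marks reachable cells):

┌───────┬─┬─┐
│A · · ·│·│·│
├───╴ ╷ │ ╵ │
│· · ·│·│· ·│
│ ┌─┬─┘ └─┐ │
│·│·│· · ·│·│
│ │ ╵ ╶─┬─┘ │
│·│· · ·│· ·│
│ └─────┘ ┌─┤
│· · · · ·│·│
│ ╶───────┘ │
│· · · · · ·│
└───────────┘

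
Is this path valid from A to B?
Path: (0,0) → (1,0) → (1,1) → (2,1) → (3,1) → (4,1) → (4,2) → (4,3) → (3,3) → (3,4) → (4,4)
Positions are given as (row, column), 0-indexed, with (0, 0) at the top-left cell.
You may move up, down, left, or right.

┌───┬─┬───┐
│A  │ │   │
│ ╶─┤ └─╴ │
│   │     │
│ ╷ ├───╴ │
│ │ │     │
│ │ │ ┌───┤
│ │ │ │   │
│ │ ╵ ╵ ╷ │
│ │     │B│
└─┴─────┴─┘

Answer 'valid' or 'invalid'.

Checking path validity:
Result: All consecutive moves are passable.

valid

Correct solution:

┌───┬─┬───┐
│A  │ │   │
│ ╶─┤ └─╴ │
│↳ ↓│     │
│ ╷ ├───╴ │
│ │↓│     │
│ │ │ ┌───┤
│ │↓│ │↱ ↓│
│ │ ╵ ╵ ╷ │
│ │↳ → ↑│B│
└─┴─────┴─┘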